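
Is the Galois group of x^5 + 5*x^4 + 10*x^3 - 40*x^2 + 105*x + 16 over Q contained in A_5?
The polynomial is irreducible of degree 5 over Q. Its discriminant is 14867345703125, which is not a perfect square. A Galois group lies in the alternating group exactly when the discriminant is a square in Q, so the Galois group (F_20) is not contained in A_5.

No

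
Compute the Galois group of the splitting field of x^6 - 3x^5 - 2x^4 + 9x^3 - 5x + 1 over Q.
S_3

The polynomial f is an irreducible sextic over Q, so G = Gal(f/Q) is one of the 16 transitive subgroups 6T1, ..., 6T16 of S_6. The discriminant of f is 810448, which is not a perfect square, so G is not contained in A_6. The transitive groups of degree 6 not contained in A_6 are: C_6 (6T1, order 6), S_3 (6T2, order 6), D_6 (6T3, order 12), C_3 x S_3 (6T5, order 18), A_4 x C_2 (6T6, order 24), S_4 (6T8, order 24), S_3 x S_3 (6T9, order 36), S_4 x C_2 (6T11, order 48), (S_3 x S_3) : C_2 (6T13, order 72), PGL(2,5) (6T14, order 120), S_6 (6T16, order 720). By Dedekind's theorem, for a prime p not dividing disc(f) the degrees of the irreducible factors of f mod p form the cycle type of an element of G. Factoring f modulo the 23 such primes p <= 97 (skipping 2, 37, which divide the discriminant), each new pattern first appears at: mod 3: f = (x^3 + x^2 + 2)(x^3 + 2x^2 + 2x + 2), pattern 3+3; mod 5: f = (x^2 + 2)(x^2 + 3x + 3)(x^2 + 4x + 1), pattern 2+2+2; mod 67: f = (x + 2)(x + 18)(x + 30)(x + 36)(x + 48)(x + 64), pattern 1+1+1+1+1+1. No other pattern occurs in this range, so the set of observed cycle types is {3+3, 2+2+2, 1+1+1+1+1+1}. The candidates containing elements of all these cycle types are C_6 (6T1) of order 6, S_3 (6T2) of order 6, D_6 (6T3) of order 12, C_3 x S_3 (6T5) of order 18, A_4 x C_2 (6T6) of order 24, S_4 (6T8) of order 24, S_3 x S_3 (6T9) of order 36, S_4 x C_2 (6T11) of order 48, (S_3 x S_3) : C_2 (6T13) of order 72, PGL(2,5) (6T14) of order 120, S_6 (6T16) of order 720; the others are excluded. The observed types are precisely the cycle types that occur in S_3 (6T2). Each of the other remaining candidates has further cycle types, and by the Chebotarev density theorem the matching factorization patterns would occur for a proportion of primes equal to their share of the group: C_6 (6T1) additionally contains elements of type 6 (2 of its 6 elements, about 33% of primes); D_6 (6T3) additionally contains elements of type 6, 2+2+1+1 (5 of its 12 elements, about 42% of primes); C_3 x S_3 (6T5) additionally contains elements of type 6, 3+1+1+1 (10 of its 18 elements, about 56% of primes); A_4 x C_2 (6T6) additionally contains elements of type 6, 2+2+1+1, 2+1+1+1+1 (14 of its 24 elements, about 58% of primes); S_4 (6T8) additionally contains elements of type 4+1+1, 2+2+1+1 (9 of its 24 elements, about 38% of primes); S_3 x S_3 (6T9) additionally contains elements of type 6, 3+1+1+1, 2+2+1+1 (25 of its 36 elements, about 69% of primes); S_4 x C_2 (6T11) additionally contains elements of type 6, 4+2, 4+1+1, 2+2+1+1, 2+1+1+1+1 (32 of its 48 elements, about 67% of primes); (S_3 x S_3) : C_2 (6T13) additionally contains elements of type 6, 4+2, 3+2+1, 3+1+1+1, 2+2+1+1, 2+1+1+1+1 (61 of its 72 elements, about 85% of primes); PGL(2,5) (6T14) additionally contains elements of type 6, 5+1, 4+1+1, 2+2+1+1 (89 of its 120 elements, about 74% of primes); S_6 (6T16) additionally contains elements of type 6, 5+1, 4+2, 4+1+1, 3+2+1, 3+1+1+1, 2+2+1+1, 2+1+1+1+1 (664 of its 720 elements, about 92% of primes). None of the 23 primes tested shows any such pattern (for each of these groups the chance of that is below 10^-4), which rules them out. Hence G = S_3 (6T2), of order 6.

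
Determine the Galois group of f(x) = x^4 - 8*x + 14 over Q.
The polynomial is an irreducible quartic over Q and its discriminant is 591872, which is not a perfect square, so the Galois group is not contained in A_4. The resolvent cubic y^3 - 56*y - 64 has exactly one rational root, so the Galois group is C_4 or D_4. The quartic becomes reducible over Q(sqrt(disc)), so the group is C_4.

C_4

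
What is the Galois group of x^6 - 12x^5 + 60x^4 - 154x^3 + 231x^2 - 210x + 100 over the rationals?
The polynomial f is an irreducible sextic over Q, so G = Gal(f/Q) is one of the 16 transitive subgroups 6T1, ..., 6T16 of S_6. The discriminant of f is -1160950579200, which is not a perfect square, so G is not contained in A_6. The transitive groups of degree 6 not contained in A_6 are: C_6 (6T1, order 6), S_3 (6T2, order 6), D_6 (6T3, order 12), C_3 x S_3 (6T5, order 18), A_4 x C_2 (6T6, order 24), S_4 (6T8, order 24), S_3 x S_3 (6T9, order 36), S_4 x C_2 (6T11, order 48), (S_3 x S_3) : C_2 (6T13, order 72), PGL(2,5) (6T14, order 120), S_6 (6T16, order 720). By Dedekind's theorem, for a prime p not dividing disc(f) the degrees of the irreducible factors of f mod p form the cycle type of an element of G. Factoring f modulo the 23 such primes p <= 101 (skipping 2, 3, 5, which divide the discriminant), each new pattern first appears at: mod 7: f = (x^3 + x^2 + 4x + 6)(x^3 + x^2 + 6x + 5), pattern 3+3; mod 11: f = (x^2 + 2x + 2)(x^2 + 3x + 3)(x^2 + 5x + 2), pattern 2+2+2; mod 61: f = (x + 22)(x + 24)(x + 41)(x + 45)(x + 47)(x + 53), pattern 1+1+1+1+1+1. No other pattern occurs in this range, so the set of observed cycle types is {3+3, 2+2+2, 1+1+1+1+1+1}. The candidates containing elements of all these cycle types are C_6 (6T1) of order 6, S_3 (6T2) of order 6, D_6 (6T3) of order 12, C_3 x S_3 (6T5) of order 18, A_4 x C_2 (6T6) of order 24, S_4 (6T8) of order 24, S_3 x S_3 (6T9) of order 36, S_4 x C_2 (6T11) of order 48, (S_3 x S_3) : C_2 (6T13) of order 72, PGL(2,5) (6T14) of order 120, S_6 (6T16) of order 720; the others are excluded. The observed types are precisely the cycle types that occur in S_3 (6T2). Each of the other remaining candidates has further cycle types, and by the Chebotarev density theorem the matching factorization patterns would occur for a proportion of primes equal to their share of the group: C_6 (6T1) additionally contains elements of type 6 (2 of its 6 elements, about 33% of primes); D_6 (6T3) additionally contains elements of type 6, 2+2+1+1 (5 of its 12 elements, about 42% of primes); C_3 x S_3 (6T5) additionally contains elements of type 6, 3+1+1+1 (10 of its 18 elements, about 56% of primes); A_4 x C_2 (6T6) additionally contains elements of type 6, 2+2+1+1, 2+1+1+1+1 (14 of its 24 elements, about 58% of primes); S_4 (6T8) additionally contains elements of type 4+1+1, 2+2+1+1 (9 of its 24 elements, about 38% of primes); S_3 x S_3 (6T9) additionally contains elements of type 6, 3+1+1+1, 2+2+1+1 (25 of its 36 elements, about 69% of primes); S_4 x C_2 (6T11) additionally contains elements of type 6, 4+2, 4+1+1, 2+2+1+1, 2+1+1+1+1 (32 of its 48 elements, about 67% of primes); (S_3 x S_3) : C_2 (6T13) additionally contains elements of type 6, 4+2, 3+2+1, 3+1+1+1, 2+2+1+1, 2+1+1+1+1 (61 of its 72 elements, about 85% of primes); PGL(2,5) (6T14) additionally contains elements of type 6, 5+1, 4+1+1, 2+2+1+1 (89 of its 120 elements, about 74% of primes); S_6 (6T16) additionally contains elements of type 6, 5+1, 4+2, 4+1+1, 3+2+1, 3+1+1+1, 2+2+1+1, 2+1+1+1+1 (664 of its 720 elements, about 92% of primes). None of the 23 primes tested shows any such pattern (for each of these groups the chance of that is below 10^-4), which rules them out. Hence G = S_3 (6T2), of order 6.

S_3, S_3 acting on 6 points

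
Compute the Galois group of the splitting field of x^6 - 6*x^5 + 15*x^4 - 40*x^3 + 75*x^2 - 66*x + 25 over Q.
The polynomial f is an irreducible sextic over Q, so G = Gal(f/Q) is one of the 16 transitive subgroups 6T1, ..., 6T16 of S_6. The discriminant of f is 660451885056, which is not a perfect square, so G is not contained in A_6. The transitive groups of degree 6 not contained in A_6 are: C_6 (6T1, order 6), S_3 (6T2, order 6), D_6 (6T3, order 12), C_3 x S_3 (6T5, order 18), A_4 x C_2 (6T6, order 24), S_4 (6T8, order 24), S_3 x S_3 (6T9, order 36), S_4 x C_2 (6T11, order 48), (S_3 x S_3) : C_2 (6T13, order 72), PGL(2,5) (6T14, order 120), S_6 (6T16, order 720). By Dedekind's theorem, for a prime p not dividing disc(f) the degrees of the irreducible factors of f mod p form the cycle type of an element of G. Factoring f modulo the 14 such primes p <= 53 (skipping 2, 3, which divide the discriminant), each new pattern first appears at: mod 5: f = (x)(x + 3)(x^2 + 2x + 3)(x^2 + 4x + 1), pattern 2+2+1+1; mod 7: f = (x^6 + x^5 + x^4 + 2x^3 + 5x^2 + 4x + 4), pattern 6; mod 19: f = (x + 1)(x + 2)(x + 13)(x^3 + 16x^2 + 3x + 9), pattern 3+1+1+1; mod 31: f = (x^2 + 14x + 1)(x^2 + 16x + 11)(x^2 + 26x + 22), pattern 2+2+2; mod 43: f = (x^3 + 40x^2 + 3x + 4)(x^3 + 40x^2 + 3x + 17), pattern 3+3. No other pattern occurs in this range, so the set of observed cycle types is {2+2+1+1, 6, 3+1+1+1, 2+2+2, 3+3}. The candidates containing elements of all these cycle types are S_3 x S_3 (6T9) of order 36, (S_3 x S_3) : C_2 (6T13) of order 72, S_6 (6T16) of order 720; the others are excluded. The observed types are precisely the cycle types that occur in S_3 x S_3 (6T9) (apart from the identity). Each of the other remaining candidates has further cycle types, and by the Chebotarev density theorem the matching factorization patterns would occur for a proportion of primes equal to their share of the group: (S_3 x S_3) : C_2 (6T13) additionally contains elements of type 4+2, 3+2+1, 2+1+1+1+1 (36 of its 72 elements, about 50% of primes); S_6 (6T16) additionally contains elements of type 5+1, 4+2, 4+1+1, 3+2+1, 2+1+1+1+1 (459 of its 720 elements, about 64% of primes). None of the 14 primes tested shows any such pattern (for each of these groups the chance of that is below 10^-4), which rules them out. Hence G = S_3 x S_3 (6T9), of order 36.

6T9: S_3 x S_3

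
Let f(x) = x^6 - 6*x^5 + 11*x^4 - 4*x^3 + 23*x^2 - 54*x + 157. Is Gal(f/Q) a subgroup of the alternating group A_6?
No

The polynomial is irreducible of degree 6 over Q. Its discriminant is -5497558138880000, which is not a perfect square. A Galois group lies in the alternating group exactly when the discriminant is a square in Q, so the Galois group (S_4) is not contained in A_6.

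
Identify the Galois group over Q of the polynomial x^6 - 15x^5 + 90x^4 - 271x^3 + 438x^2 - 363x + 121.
S_3 (order 6)

The polynomial f is an irreducible sextic over Q, so G = Gal(f/Q) is one of the 16 transitive subgroups 6T1, ..., 6T16 of S_6. The discriminant of f is -67744512, which is not a perfect square, so G is not contained in A_6. The transitive groups of degree 6 not contained in A_6 are: C_6 (6T1, order 6), S_3 (6T2, order 6), D_6 (6T3, order 12), C_3 x S_3 (6T5, order 18), A_4 x C_2 (6T6, order 24), S_4 (6T8, order 24), S_3 x S_3 (6T9, order 36), S_4 x C_2 (6T11, order 48), (S_3 x S_3) : C_2 (6T13, order 72), PGL(2,5) (6T14, order 120), S_6 (6T16, order 720). By Dedekind's theorem, for a prime p not dividing disc(f) the degrees of the irreducible factors of f mod p form the cycle type of an element of G. Factoring f modulo the 23 such primes p <= 101 (skipping 2, 3, 11, which divide the discriminant), each new pattern first appears at: mod 5: f = (x^2 + 3)(x^2 + x + 2)(x^2 + 4x + 1), pattern 2+2+2; mod 7: f = (x^3 + 2x^2 + 3)(x^3 + 4x^2 + 5x + 3), pattern 3+3; mod 31: f = (x + 11)(x + 12)(x + 14)(x + 21)(x + 23)(x + 28), pattern 1+1+1+1+1+1. No other pattern occurs in this range, so the set of observed cycle types is {2+2+2, 3+3, 1+1+1+1+1+1}. The candidates containing elements of all these cycle types are C_6 (6T1) of order 6, S_3 (6T2) of order 6, D_6 (6T3) of order 12, C_3 x S_3 (6T5) of order 18, A_4 x C_2 (6T6) of order 24, S_4 (6T8) of order 24, S_3 x S_3 (6T9) of order 36, S_4 x C_2 (6T11) of order 48, (S_3 x S_3) : C_2 (6T13) of order 72, PGL(2,5) (6T14) of order 120, S_6 (6T16) of order 720; the others are excluded. The observed types are precisely the cycle types that occur in S_3 (6T2). Each of the other remaining candidates has further cycle types, and by the Chebotarev density theorem the matching factorization patterns would occur for a proportion of primes equal to their share of the group: C_6 (6T1) additionally contains elements of type 6 (2 of its 6 elements, about 33% of primes); D_6 (6T3) additionally contains elements of type 6, 2+2+1+1 (5 of its 12 elements, about 42% of primes); C_3 x S_3 (6T5) additionally contains elements of type 6, 3+1+1+1 (10 of its 18 elements, about 56% of primes); A_4 x C_2 (6T6) additionally contains elements of type 6, 2+2+1+1, 2+1+1+1+1 (14 of its 24 elements, about 58% of primes); S_4 (6T8) additionally contains elements of type 4+1+1, 2+2+1+1 (9 of its 24 elements, about 38% of primes); S_3 x S_3 (6T9) additionally contains elements of type 6, 3+1+1+1, 2+2+1+1 (25 of its 36 elements, about 69% of primes); S_4 x C_2 (6T11) additionally contains elements of type 6, 4+2, 4+1+1, 2+2+1+1, 2+1+1+1+1 (32 of its 48 elements, about 67% of primes); (S_3 x S_3) : C_2 (6T13) additionally contains elements of type 6, 4+2, 3+2+1, 3+1+1+1, 2+2+1+1, 2+1+1+1+1 (61 of its 72 elements, about 85% of primes); PGL(2,5) (6T14) additionally contains elements of type 6, 5+1, 4+1+1, 2+2+1+1 (89 of its 120 elements, about 74% of primes); S_6 (6T16) additionally contains elements of type 6, 5+1, 4+2, 4+1+1, 3+2+1, 3+1+1+1, 2+2+1+1, 2+1+1+1+1 (664 of its 720 elements, about 92% of primes). None of the 23 primes tested shows any such pattern (for each of these groups the chance of that is below 10^-4), which rules them out. Hence G = S_3 (6T2), of order 6.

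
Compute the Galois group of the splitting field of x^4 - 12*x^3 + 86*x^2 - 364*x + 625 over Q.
A_4 (also written A4)

The polynomial is an irreducible quartic over Q and its discriminant is 822083584 = 28672^2, a perfect square, so the Galois group is contained in A_4. The resolvent cubic y^3 - 86*y^2 + 1868*y - 7496 is irreducible over Q. An irreducible resolvent with square discriminant gives A_4.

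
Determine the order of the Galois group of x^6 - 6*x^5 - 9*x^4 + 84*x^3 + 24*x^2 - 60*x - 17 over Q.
24

The degree of the splitting field over Q equals the order of the Galois group, so first determine the group. The polynomial f is an irreducible sextic over Q, so G = Gal(f/Q) is one of the 16 transitive subgroups 6T1, ..., 6T16 of S_6. The discriminant of f is -9221581132716096, which is not a perfect square, so G is not contained in A_6. The transitive groups of degree 6 not contained in A_6 are: C_6 (6T1, order 6), S_3 (6T2, order 6), D_6 (6T3, order 12), C_3 x S_3 (6T5, order 18), A_4 x C_2 (6T6, order 24), S_4 (6T8, order 24), S_3 x S_3 (6T9, order 36), S_4 x C_2 (6T11, order 48), (S_3 x S_3) : C_2 (6T13, order 72), PGL(2,5) (6T14, order 120), S_6 (6T16, order 720). By Dedekind's theorem, for a prime p not dividing disc(f) the degrees of the irreducible factors of f mod p form the cycle type of an element of G. Factoring f modulo the 33 such primes p <= 149 (skipping 2, 3, which divide the discriminant), each new pattern first appears at: mod 5: f = (x^3 + 2x + 4)(x^3 + 4x^2 + 4x + 2), pattern 3+3; mod 7: f = (x^6 + x^5 + 5x^4 + 3x^2 + 3x + 4), pattern 6; mod 17: f = (x)(x + 16)(x^2 + 3x + 1)(x^2 + 9x + 9), pattern 2+2+1+1; mod 19: f = (x + 1)(x + 2)(x + 5)(x + 14)(x^2 + 10x + 3), pattern 2+1+1+1+1; mod 71: f = (x^2 + 5x + 40)(x^2 + 20x + 59)(x^2 + 40x + 70), pattern 2+2+2. No other pattern occurs in this range, so the set of observed cycle types is {3+3, 6, 2+2+1+1, 2+1+1+1+1, 2+2+2}. The candidates containing elements of all these cycle types are A_4 x C_2 (6T6) of order 24, S_4 x C_2 (6T11) of order 48, (S_3 x S_3) : C_2 (6T13) of order 72, S_6 (6T16) of order 720; the others are excluded. The observed types are precisely the cycle types that occur in A_4 x C_2 (6T6) (apart from the identity). Each of the other remaining candidates has further cycle types, and by the Chebotarev density theorem the matching factorization patterns would occur for a proportion of primes equal to their share of the group: S_4 x C_2 (6T11) additionally contains elements of type 4+2, 4+1+1 (12 of its 48 elements, about 25% of primes); (S_3 x S_3) : C_2 (6T13) additionally contains elements of type 4+2, 3+2+1, 3+1+1+1 (34 of its 72 elements, about 47% of primes); S_6 (6T16) additionally contains elements of type 5+1, 4+2, 4+1+1, 3+2+1, 3+1+1+1 (484 of its 720 elements, about 67% of primes). None of the 33 primes tested shows any such pattern (for each of these groups the chance of that is below 10^-4), which rules them out. Hence G = A_4 x C_2 (6T6), of order 24. The Galois group A_4 x C_2 (6T6) has order 24, so the splitting field has degree 24 over Q.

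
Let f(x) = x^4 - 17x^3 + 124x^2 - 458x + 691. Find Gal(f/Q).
The polynomial is an irreducible quartic over Q and its discriminant is 465125, which is not a perfect square, so the Galois group is not contained in A_4. The resolvent cubic y^3 - 124*y^2 + 5022*y - 66727 has exactly one rational root, so the Galois group is C_4 or D_4. The quartic becomes reducible over Q(sqrt(disc)), so the group is C_4.

C_4, the cyclic group of order 4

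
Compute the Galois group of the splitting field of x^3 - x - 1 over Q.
The polynomial is an irreducible cubic over Q and its discriminant is -23, which is not a perfect square. For an irreducible cubic, a non-square discriminant gives Galois group S_3.

S_3 (order 6)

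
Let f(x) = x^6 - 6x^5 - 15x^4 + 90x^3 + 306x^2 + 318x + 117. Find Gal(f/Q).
The polynomial f is an irreducible sextic over Q, so G = Gal(f/Q) is one of the 16 transitive subgroups 6T1, ..., 6T16 of S_6. The discriminant of f is -31321103260608, which is not a perfect square, so G is not contained in A_6. The transitive groups of degree 6 not contained in A_6 are: C_6 (6T1, order 6), S_3 (6T2, order 6), D_6 (6T3, order 12), C_3 x S_3 (6T5, order 18), A_4 x C_2 (6T6, order 24), S_4 (6T8, order 24), S_3 x S_3 (6T9, order 36), S_4 x C_2 (6T11, order 48), (S_3 x S_3) : C_2 (6T13, order 72), PGL(2,5) (6T14, order 120), S_6 (6T16, order 720). By Dedekind's theorem, for a prime p not dividing disc(f) the degrees of the irreducible factors of f mod p form the cycle type of an element of G. Factoring f modulo the 21 such primes p <= 89 (skipping 2, 3, 7, which divide the discriminant), each new pattern first appears at: mod 5: f = (x^6 + 4x^5 + x^2 + 3x + 2), pattern 6; mod 11: f = (x + 6)(x^5 + 10x^4 + 2x^3 + x^2 + 3x + 3), pattern 5+1; mod 13: f = (x)(x + 4)(x^4 + 3x^3 + 12x^2 + 3x + 8), pattern 4+1+1; mod 23: f = (x + 9)(x + 17)(x^2 + 6x + 17)(x^2 + 8x + 1), pattern 2+2+1+1; mod 43: f = (x^3 + 4x^2 + 5x + 27)(x^3 + 33x^2 + 20x + 33), pattern 3+3; mod 61: f = (x^2 + 31x + 53)(x^2 + 41x + 32)(x^2 + 44x + 36), pattern 2+2+2. No other pattern occurs in this range, so the set of observed cycle types is {6, 5+1, 4+1+1, 2+2+1+1, 3+3, 2+2+2}. The candidates containing elements of all these cycle types are PGL(2,5) (6T14) of order 120, S_6 (6T16) of order 720; the others are excluded. The observed types are precisely the cycle types that occur in PGL(2,5) (6T14) (apart from the identity). Each of the other remaining candidates has further cycle types, and by the Chebotarev density theorem the matching factorization patterns would occur for a proportion of primes equal to their share of the group: S_6 (6T16) additionally contains elements of type 4+2, 3+2+1, 3+1+1+1, 2+1+1+1+1 (265 of its 720 elements, about 37% of primes). None of the 21 primes tested shows any such pattern (for each of these groups the chance of that is below 10^-4), which rules them out. Hence G = PGL(2,5) (6T14), of order 120.

PGL(2,5)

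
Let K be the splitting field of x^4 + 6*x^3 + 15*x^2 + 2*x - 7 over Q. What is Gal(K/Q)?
S_4 (also written S4)

The polynomial is an irreducible quartic over Q and its discriminant is -1159168, which is not a perfect square, so the Galois group is not contained in A_4. The resolvent cubic y^3 - 15*y^2 + 40*y - 172 is irreducible over Q. An irreducible resolvent with non-square discriminant gives S_4.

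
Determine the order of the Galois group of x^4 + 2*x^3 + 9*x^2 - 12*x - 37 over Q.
24

The degree of the splitting field over Q equals the order of the Galois group, so first determine the group. The polynomial is an irreducible quartic over Q and its discriminant is -31193392, which is not a perfect square, so the Galois group is not contained in A_4. The resolvent cubic y^3 - 9*y^2 + 124*y - 1328 is irreducible over Q. An irreducible resolvent with non-square discriminant gives S_4. The Galois group S_4 (4T5) has order 24, so the splitting field has degree 24 over Q.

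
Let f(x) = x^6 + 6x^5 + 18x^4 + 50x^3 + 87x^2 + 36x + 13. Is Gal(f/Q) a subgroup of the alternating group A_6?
No

The polynomial is irreducible of degree 6 over Q. Its discriminant is -28010528989632, which is not a perfect square. A Galois group lies in the alternating group exactly when the discriminant is a square in Q, so the Galois group (PGL(2,5)) is not contained in A_6.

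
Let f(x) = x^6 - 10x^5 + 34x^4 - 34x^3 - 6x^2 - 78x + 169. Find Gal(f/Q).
The polynomial f is an irreducible sextic over Q, so G = Gal(f/Q) is one of the 16 transitive subgroups 6T1, ..., 6T16 of S_6. The discriminant of f is 90962560000 = 301600^2, a perfect square, so G is contained in A_6. The transitive groups of degree 6 contained in A_6 are: A_4 (6T4, order 12), S_4 (6T7, order 24), (C_3 x C_3) : C_4 (6T10, order 36), PSL(2,5) (6T12, order 60), A_6 (6T15, order 360). By Dedekind's theorem, for a prime p not dividing disc(f) the degrees of the irreducible factors of f mod p form the cycle type of an element of G. Factoring f modulo the 19 such primes p <= 83 (skipping 2, 5, 13, 29, which divide the discriminant), each new pattern first appears at: mod 3: f = (x^2 + x + 2)(x^4 + x^3 + x^2 + 2x + 2), pattern 4+2; mod 11: f = (x^3 + 3x^2 + x + 1)(x^3 + 9x^2 + 6x + 4), pattern 3+3; mod 19: f = (x + 2)(x + 18)(x^2 + 13x + 18)(x^2 + 14x + 18), pattern 2+2+1+1; mod 61: f = (x + 28)(x + 35)(x + 45)(x^3 + 4x^2 + 57x + 25), pattern 3+1+1+1. No other pattern occurs in this range, so the set of observed cycle types is {4+2, 3+3, 2+2+1+1, 3+1+1+1}. The candidates containing elements of all these cycle types are (C_3 x C_3) : C_4 (6T10) of order 36, A_6 (6T15) of order 360; the others are excluded. The observed types are precisely the cycle types that occur in (C_3 x C_3) : C_4 (6T10) (apart from the identity). Each of the other remaining candidates has further cycle types, and by the Chebotarev density theorem the matching factorization patterns would occur for a proportion of primes equal to their share of the group: A_6 (6T15) additionally contains elements of type 5+1 (144 of its 360 elements, about 40% of primes). None of the 19 primes tested shows any such pattern (for each of these groups the chance of that is below 10^-4), which rules them out. Hence G = (C_3 x C_3) : C_4 (6T10), of order 36.

(C_3 x C_3) : C_4 (also written G36+)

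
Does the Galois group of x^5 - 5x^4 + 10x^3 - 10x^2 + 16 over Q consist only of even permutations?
The polynomial is irreducible of degree 5 over Q. Its discriminant is 64000000 = 8000^2, a perfect square. A Galois group lies in the alternating group exactly when the discriminant is a square in Q, so the Galois group (D_5) is contained in A_5.

Yes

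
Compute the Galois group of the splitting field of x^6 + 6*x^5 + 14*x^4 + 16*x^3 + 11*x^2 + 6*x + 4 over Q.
The polynomial f is an irreducible sextic over Q, so G = Gal(f/Q) is one of the 16 transitive subgroups 6T1, ..., 6T16 of S_6. The discriminant of f is -5120000, which is not a perfect square, so G is not contained in A_6. The transitive groups of degree 6 not contained in A_6 are: C_6 (6T1, order 6), S_3 (6T2, order 6), D_6 (6T3, order 12), C_3 x S_3 (6T5, order 18), A_4 x C_2 (6T6, order 24), S_4 (6T8, order 24), S_3 x S_3 (6T9, order 36), S_4 x C_2 (6T11, order 48), (S_3 x S_3) : C_2 (6T13, order 72), PGL(2,5) (6T14, order 120), S_6 (6T16, order 720). By Dedekind's theorem, for a prime p not dividing disc(f) the degrees of the irreducible factors of f mod p form the cycle type of an element of G. Factoring f modulo the 22 such primes p <= 89 (skipping 2, 5, which divide the discriminant), each new pattern first appears at: mod 3: f = (x^3 + x^2 + 2x + 1)(x^3 + 2x^2 + x + 1), pattern 3+3; mod 7: f = (x^2 + x + 6)(x^2 + 2x + 3)(x^2 + 3x + 1), pattern 2+2+2; mod 13: f = (x + 5)(x + 10)(x^4 + 4x^3 + 8x^2 + 8x + 11), pattern 4+1+1; mod 43: f = (x + 13)(x + 32)(x^2 + 2x + 5)(x^2 + 2x + 11), pattern 2+2+1+1. No other pattern occurs in this range, so the set of observed cycle types is {3+3, 2+2+2, 4+1+1, 2+2+1+1}. The candidates containing elements of all these cycle types are S_4 (6T8) of order 24, S_4 x C_2 (6T11) of order 48, PGL(2,5) (6T14) of order 120, S_6 (6T16) of order 720; the others are excluded. The observed types are precisely the cycle types that occur in S_4 (6T8) (apart from the identity). Each of the other remaining candidates has further cycle types, and by the Chebotarev density theorem the matching factorization patterns would occur for a proportion of primes equal to their share of the group: S_4 x C_2 (6T11) additionally contains elements of type 6, 4+2, 2+1+1+1+1 (17 of its 48 elements, about 35% of primes); PGL(2,5) (6T14) additionally contains elements of type 6, 5+1 (44 of its 120 elements, about 37% of primes); S_6 (6T16) additionally contains elements of type 6, 5+1, 4+2, 3+2+1, 3+1+1+1, 2+1+1+1+1 (529 of its 720 elements, about 73% of primes). None of the 22 primes tested shows any such pattern (for each of these groups the chance of that is below 10^-4), which rules them out. Hence G = S_4 (6T8), of order 24.

S_4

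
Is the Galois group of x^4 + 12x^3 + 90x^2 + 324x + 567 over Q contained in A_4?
No

The polynomial is irreducible of degree 4 over Q. Its discriminant is 1088391168, which is not a perfect square. A Galois group lies in the alternating group exactly when the discriminant is a square in Q, so the Galois group (C_4) is not contained in A_4.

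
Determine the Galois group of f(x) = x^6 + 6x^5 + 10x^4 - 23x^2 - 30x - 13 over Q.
The polynomial f is an irreducible sextic over Q, so G = Gal(f/Q) is one of the 16 transitive subgroups 6T1, ..., 6T16 of S_6. The discriminant of f is 368947264 = 19208^2, a perfect square, so G is contained in A_6. The transitive groups of degree 6 contained in A_6 are: A_4 (6T4, order 12), S_4 (6T7, order 24), (C_3 x C_3) : C_4 (6T10, order 36), PSL(2,5) (6T12, order 60), A_6 (6T15, order 360). By Dedekind's theorem, for a prime p not dividing disc(f) the degrees of the irreducible factors of f mod p form the cycle type of an element of G. Factoring f modulo the 33 such primes p <= 149 (skipping 2, 7, which divide the discriminant), each new pattern first appears at: mod 3: f = (x^3 + 2x + 1)(x^3 + 2x + 2), pattern 3+3; mod 13: f = (x)(x + 2)(x^2 + 2x + 3)(x^2 + 2x + 8), pattern 2+2+1+1. No other pattern occurs in this range, so the set of observed cycle types is {3+3, 2+2+1+1}. The candidates containing elements of all these cycle types are A_4 (6T4) of order 12, S_4 (6T7) of order 24, (C_3 x C_3) : C_4 (6T10) of order 36, PSL(2,5) (6T12) of order 60, A_6 (6T15) of order 360; the others are excluded. The observed types are precisely the cycle types that occur in A_4 (6T4) (apart from the identity). Each of the other remaining candidates has further cycle types, and by the Chebotarev density theorem the matching factorization patterns would occur for a proportion of primes equal to their share of the group: S_4 (6T7) additionally contains elements of type 4+2 (6 of its 24 elements, about 25% of primes); (C_3 x C_3) : C_4 (6T10) additionally contains elements of type 4+2, 3+1+1+1 (22 of its 36 elements, about 61% of primes); PSL(2,5) (6T12) additionally contains elements of type 5+1 (24 of its 60 elements, about 40% of primes); A_6 (6T15) additionally contains elements of type 5+1, 4+2, 3+1+1+1 (274 of its 360 elements, about 76% of primes). None of the 33 primes tested shows any such pattern (for each of these groups the chance of that is below 10^-4), which rules them out. Hence G = A_4 (6T4), of order 12.

A_4 (order 12)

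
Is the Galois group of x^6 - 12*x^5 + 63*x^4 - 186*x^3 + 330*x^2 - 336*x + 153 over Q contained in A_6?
No

The polynomial is irreducible of degree 6 over Q. Its discriminant is -16003008, which is not a perfect square. A Galois group lies in the alternating group exactly when the discriminant is a square in Q, so the Galois group (PGL(2,5)) is not contained in A_6.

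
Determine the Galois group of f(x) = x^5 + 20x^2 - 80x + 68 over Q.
F_20

The polynomial f is an irreducible quintic over Q, so G = Gal(f/Q) is a transitive subgroup of S_5: one of C_5 (5T1, order 5), D_5 (5T2, order 10), F_20 (5T3, order 20), A_5 (5T4, order 60) or S_5 (5T5, order 120). The discriminant of f is 4992800000, which is not a perfect square, so G is not contained in A_5. The transitive groups of degree 5 not contained in A_5 are: F_20 (5T3, order 20), S_5 (5T5, order 120). By Dedekind's theorem, for a prime p not dividing disc(f) the degrees of the irreducible factors of f mod p form the cycle type of an element of G. Factoring f modulo the 18 such primes p <= 71 (skipping 2, 5, which divide the discriminant), each new pattern first appears at: mod 3: f = (x + 2)(x^4 + x^3 + x^2 + 1), pattern 4+1; mod 11: f = (x^5 + 9x^2 + 8x + 2), pattern 5; mod 19: f = (x + 8)(x^2 + 2x + 17)(x^2 + 9x + 10), pattern 2+2+1. No other pattern occurs in this range, so the set of observed cycle types is {4+1, 5, 2+2+1}. The candidates containing elements of all these cycle types are F_20 (5T3) of order 20, S_5 (5T5) of order 120; the others are excluded. The observed types are precisely the cycle types that occur in F_20 (5T3) (apart from the identity). Each of the other remaining candidates has further cycle types, and by the Chebotarev density theorem the matching factorization patterns would occur for a proportion of primes equal to their share of the group: S_5 (5T5) additionally contains elements of type 3+2, 3+1+1, 2+1+1+1 (50 of its 120 elements, about 42% of primes). None of the 18 primes tested shows any such pattern (for each of these groups the chance of that is below 10^-4), which rules them out. Hence G = F_20 (5T3), of order 20.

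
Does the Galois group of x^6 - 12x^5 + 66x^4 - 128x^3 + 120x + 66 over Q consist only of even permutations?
No

The polynomial is irreducible of degree 6 over Q. Its discriminant is -8214338407680000, which is not a perfect square. A Galois group lies in the alternating group exactly when the discriminant is a square in Q, so the Galois group (D_6) is not contained in A_6.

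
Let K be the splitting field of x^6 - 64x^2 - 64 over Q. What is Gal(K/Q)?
S_4 (order 24)

The polynomial f is an irreducible sextic over Q, so G = Gal(f/Q) is one of the 16 transitive subgroups 6T1, ..., 6T16 of S_6. The discriminant of f is 3603718079512576 = 60030976^2, a perfect square, so G is contained in A_6. The transitive groups of degree 6 contained in A_6 are: A_4 (6T4, order 12), S_4 (6T7, order 24), (C_3 x C_3) : C_4 (6T10, order 36), PSL(2,5) (6T12, order 60), A_6 (6T15, order 360). By Dedekind's theorem, for a prime p not dividing disc(f) the degrees of the irreducible factors of f mod p form the cycle type of an element of G. Factoring f modulo the 79 such primes p <= 419 (skipping 2, 229, which divide the discriminant), each new pattern first appears at: mod 3: f = (x^3 + x^2 + 2x + 1)(x^3 + 2x^2 + 2x + 2), pattern 3+3; mod 7: f = (x^2 + 2)(x^4 + 5x^2 + 3), pattern 4+2; mod 23: f = (x + 5)(x + 18)(x^2 + 2x + 3)(x^2 + 21x + 3), pattern 2+2+1+1; mod 193: f = (x + 7)(x + 13)(x + 19)(x + 174)(x + 180)(x + 186), pattern 1+1+1+1+1+1. No other pattern occurs in this range, so the set of observed cycle types is {3+3, 4+2, 2+2+1+1, 1+1+1+1+1+1}. The candidates containing elements of all these cycle types are S_4 (6T7) of order 24, (C_3 x C_3) : C_4 (6T10) of order 36, A_6 (6T15) of order 360; the others are excluded. The observed types are precisely the cycle types that occur in S_4 (6T7). Each of the other remaining candidates has further cycle types, and by the Chebotarev density theorem the matching factorization patterns would occur for a proportion of primes equal to their share of the group: (C_3 x C_3) : C_4 (6T10) additionally contains elements of type 3+1+1+1 (4 of its 36 elements, about 11% of primes); A_6 (6T15) additionally contains elements of type 5+1, 3+1+1+1 (184 of its 360 elements, about 51% of primes). None of the 79 primes tested shows any such pattern (for each of these groups the chance of that is below 10^-4), which rules them out. Hence G = S_4 (6T7), of order 24.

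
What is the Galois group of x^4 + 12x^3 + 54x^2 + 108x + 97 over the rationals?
V_4

The polynomial is an irreducible quartic over Q and its discriminant is 1048576 = 1024^2, a perfect square, so the Galois group is contained in A_4. The resolvent cubic y^3 - 54*y^2 + 908*y - 4680 splits completely over Q, which gives the Klein four-group V_4.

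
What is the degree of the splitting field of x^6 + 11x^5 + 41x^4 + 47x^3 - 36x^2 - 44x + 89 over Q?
The degree of the splitting field over Q equals the order of the Galois group, so first determine the group. The polynomial f is an irreducible sextic over Q, so G = Gal(f/Q) is one of the 16 transitive subgroups 6T1, ..., 6T16 of S_6. The discriminant of f is 1064390625 = 32625^2, a perfect square, so G is contained in A_6. The transitive groups of degree 6 contained in A_6 are: A_4 (6T4, order 12), S_4 (6T7, order 24), (C_3 x C_3) : C_4 (6T10, order 36), PSL(2,5) (6T12, order 60), A_6 (6T15, order 360). By Dedekind's theorem, for a prime p not dividing disc(f) the degrees of the irreducible factors of f mod p form the cycle type of an element of G. Factoring f modulo the 19 such primes p <= 79 (skipping 3, 5, 29, which divide the discriminant), each new pattern first appears at: mod 2: f = (x^2 + x + 1)(x^4 + x + 1), pattern 4+2; mod 11: f = (x^3 + 5x^2 + 5x + 10)(x^3 + 6x^2 + 6x + 10), pattern 3+3; mod 19: f = (x + 9)(x + 13)(x^2 + 10x + 3)(x^2 + 17x + 12), pattern 2+2+1+1; mod 61: f = (x + 7)(x + 54)(x + 58)(x^3 + 14x^2 + 10x + 6), pattern 3+1+1+1. No other pattern occurs in this range, so the set of observed cycle types is {4+2, 3+3, 2+2+1+1, 3+1+1+1}. The candidates containing elements of all these cycle types are (C_3 x C_3) : C_4 (6T10) of order 36, A_6 (6T15) of order 360; the others are excluded. The observed types are precisely the cycle types that occur in (C_3 x C_3) : C_4 (6T10) (apart from the identity). Each of the other remaining candidates has further cycle types, and by the Chebotarev density theorem the matching factorization patterns would occur for a proportion of primes equal to their share of the group: A_6 (6T15) additionally contains elements of type 5+1 (144 of its 360 elements, about 40% of primes). None of the 19 primes tested shows any such pattern (for each of these groups the chance of that is below 10^-4), which rules them out. Hence G = (C_3 x C_3) : C_4 (6T10), of order 36. The Galois group (C_3 x C_3) : C_4 (6T10) has order 36, so the splitting field has degree 36 over Q.

36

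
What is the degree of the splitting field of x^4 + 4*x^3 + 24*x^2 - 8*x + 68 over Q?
4

The degree of the splitting field over Q equals the order of the Galois group, so first determine the group. The polynomial is an irreducible quartic over Q and its discriminant is 388562944 = 19712^2, a perfect square, so the Galois group is contained in A_4. The resolvent cubic y^3 - 24*y^2 - 304*y + 5376 splits completely over Q, which gives the Klein four-group V_4. The Galois group V_4 (4T2) has order 4, so the splitting field has degree 4 over Q.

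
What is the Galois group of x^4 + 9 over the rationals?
The polynomial is an irreducible quartic over Q and its discriminant is 186624 = 432^2, a perfect square, so the Galois group is contained in A_4. The resolvent cubic y^3 - 36*y splits completely over Q, which gives the Klein four-group V_4.

V_4 (also written V4)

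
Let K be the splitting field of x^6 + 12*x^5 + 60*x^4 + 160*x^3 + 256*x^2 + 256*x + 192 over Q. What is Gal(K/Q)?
S_4 x C_2 (also written S4xC2)

The polynomial f is an irreducible sextic over Q, so G = Gal(f/Q) is one of the 16 transitive subgroups 6T1, ..., 6T16 of S_6. The discriminant of f is -66039417143296, which is not a perfect square, so G is not contained in A_6. The transitive groups of degree 6 not contained in A_6 are: C_6 (6T1, order 6), S_3 (6T2, order 6), D_6 (6T3, order 12), C_3 x S_3 (6T5, order 18), A_4 x C_2 (6T6, order 24), S_4 (6T8, order 24), S_3 x S_3 (6T9, order 36), S_4 x C_2 (6T11, order 48), (S_3 x S_3) : C_2 (6T13, order 72), PGL(2,5) (6T14, order 120), S_6 (6T16, order 720). By Dedekind's theorem, for a prime p not dividing disc(f) the degrees of the irreducible factors of f mod p form the cycle type of an element of G. Factoring f modulo the 17 such primes p <= 67 (skipping 2, 31, which divide the discriminant), each new pattern first appears at: mod 3: f = (x)(x + 1)(x^4 + 2x^3 + x^2 + 1), pattern 4+1+1; mod 5: f = (x^3 + x + 1)(x^3 + 2x^2 + 4x + 2), pattern 3+3; mod 7: f = (x^6 + 5x^5 + 4x^4 + 6x^3 + 4x^2 + 4x + 3), pattern 6; mod 11: f = (x^2 + 2x + 6)(x^2 + 4x + 7)(x^2 + 6x + 3), pattern 2+2+2; mod 13: f = (x^2 + 4x + 2)(x^4 + 8x^3 + x + 5), pattern 4+2; mod 37: f = (x + 12)(x + 29)(x^2 + 22x + 30)(x^2 + 23x + 32), pattern 2+2+1+1; mod 47: f = (x + 12)(x + 20)(x + 31)(x + 39)(x^2 + 4x + 5), pattern 2+1+1+1+1. No other pattern occurs in this range, so the set of observed cycle types is {4+1+1, 3+3, 6, 2+2+2, 4+2, 2+2+1+1, 2+1+1+1+1}. The candidates containing elements of all these cycle types are S_4 x C_2 (6T11) of order 48, S_6 (6T16) of order 720; the others are excluded. The observed types are precisely the cycle types that occur in S_4 x C_2 (6T11) (apart from the identity). Each of the other remaining candidates has further cycle types, and by the Chebotarev density theorem the matching factorization patterns would occur for a proportion of primes equal to their share of the group: S_6 (6T16) additionally contains elements of type 5+1, 3+2+1, 3+1+1+1 (304 of its 720 elements, about 42% of primes). None of the 17 primes tested shows any such pattern (for each of these groups the chance of that is below 10^-4), which rules them out. Hence G = S_4 x C_2 (6T11), of order 48.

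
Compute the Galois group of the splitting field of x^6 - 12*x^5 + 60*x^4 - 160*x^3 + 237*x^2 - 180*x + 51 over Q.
The polynomial f is an irreducible sextic over Q, so G = Gal(f/Q) is one of the 16 transitive subgroups 6T1, ..., 6T16 of S_6. The discriminant of f is 419904 = 648^2, a perfect square, so G is contained in A_6. The transitive groups of degree 6 contained in A_6 are: A_4 (6T4, order 12), S_4 (6T7, order 24), (C_3 x C_3) : C_4 (6T10, order 36), PSL(2,5) (6T12, order 60), A_6 (6T15, order 360). By Dedekind's theorem, for a prime p not dividing disc(f) the degrees of the irreducible factors of f mod p form the cycle type of an element of G. Factoring f modulo the 33 such primes p <= 149 (skipping 2, 3, which divide the discriminant), each new pattern first appears at: mod 5: f = (x^3 + x + 1)(x^3 + 3x^2 + 4x + 1), pattern 3+3; mod 17: f = (x)(x + 13)(x^2 + 13x + 1)(x^2 + 13x + 11), pattern 2+2+1+1; mod 71: f = (x + 2)(x + 3)(x + 30)(x + 37)(x + 64)(x + 65), pattern 1+1+1+1+1+1. No other pattern occurs in this range, so the set of observed cycle types is {3+3, 2+2+1+1, 1+1+1+1+1+1}. The candidates containing elements of all these cycle types are A_4 (6T4) of order 12, S_4 (6T7) of order 24, (C_3 x C_3) : C_4 (6T10) of order 36, PSL(2,5) (6T12) of order 60, A_6 (6T15) of order 360; the others are excluded. The observed types are precisely the cycle types that occur in A_4 (6T4). Each of the other remaining candidates has further cycle types, and by the Chebotarev density theorem the matching factorization patterns would occur for a proportion of primes equal to their share of the group: S_4 (6T7) additionally contains elements of type 4+2 (6 of its 24 elements, about 25% of primes); (C_3 x C_3) : C_4 (6T10) additionally contains elements of type 4+2, 3+1+1+1 (22 of its 36 elements, about 61% of primes); PSL(2,5) (6T12) additionally contains elements of type 5+1 (24 of its 60 elements, about 40% of primes); A_6 (6T15) additionally contains elements of type 5+1, 4+2, 3+1+1+1 (274 of its 360 elements, about 76% of primes). None of the 33 primes tested shows any such pattern (for each of these groups the chance of that is below 10^-4), which rules them out. Hence G = A_4 (6T4), of order 12.

6T4: A_4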